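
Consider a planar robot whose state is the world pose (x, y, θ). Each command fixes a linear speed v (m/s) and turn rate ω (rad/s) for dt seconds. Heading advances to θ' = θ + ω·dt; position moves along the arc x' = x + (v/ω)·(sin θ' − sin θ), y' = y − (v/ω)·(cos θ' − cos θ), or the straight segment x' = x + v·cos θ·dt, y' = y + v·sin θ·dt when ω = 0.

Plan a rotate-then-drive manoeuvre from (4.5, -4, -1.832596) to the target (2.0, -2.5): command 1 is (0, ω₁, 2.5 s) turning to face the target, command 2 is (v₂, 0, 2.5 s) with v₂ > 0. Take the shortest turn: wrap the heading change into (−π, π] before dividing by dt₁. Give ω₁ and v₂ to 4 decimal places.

heading to target = atan2(-2.5−-4, 2−4.5) = 2.6012
Δθ = wrap(2.6012 − -1.8326) = -1.8494; ω₁ = Δθ/dt₁ = -0.7398
distance = √((2−4.5)² + (-2.5−-4)²) = 2.9155; v₂ = distance/dt₂ = 1.1662

ω₁ = -0.7398, v₂ = 1.1662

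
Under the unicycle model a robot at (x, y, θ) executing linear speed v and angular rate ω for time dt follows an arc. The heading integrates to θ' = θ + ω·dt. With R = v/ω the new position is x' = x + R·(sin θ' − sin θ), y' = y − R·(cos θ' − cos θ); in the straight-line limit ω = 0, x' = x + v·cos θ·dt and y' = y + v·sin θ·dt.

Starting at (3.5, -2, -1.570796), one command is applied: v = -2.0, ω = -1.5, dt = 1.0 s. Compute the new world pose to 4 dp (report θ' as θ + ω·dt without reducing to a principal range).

(4.7390, -0.6700, -3.0708)

θ' = -1.5708 + -1.5·1.0 = -3.0708
R = v/ω = -2.0/-1.5 = 1.3333
x' = 3.5 + 1.3333·(sin -3.0708 − sin -1.5708) = 4.7390
y' = -2 − 1.3333·(cos -3.0708 − cos -1.5708) = -0.6700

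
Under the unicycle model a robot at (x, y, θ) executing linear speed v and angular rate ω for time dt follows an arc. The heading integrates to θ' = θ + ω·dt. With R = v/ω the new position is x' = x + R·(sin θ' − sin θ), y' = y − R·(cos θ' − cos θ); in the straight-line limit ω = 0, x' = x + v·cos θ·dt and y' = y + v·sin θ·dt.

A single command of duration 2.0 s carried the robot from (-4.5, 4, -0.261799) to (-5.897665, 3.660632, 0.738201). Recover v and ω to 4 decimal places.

Δθ = 0.738201 − -0.261799 = 1.000000
ω = Δθ/dt = 1.000000/2.0 = 0.5000
R = Δx/(sin θ' − sin θ) = -1.5000
v = R·ω = -1.5000·0.5000 = -0.7500

v = -0.7500, ω = 0.5000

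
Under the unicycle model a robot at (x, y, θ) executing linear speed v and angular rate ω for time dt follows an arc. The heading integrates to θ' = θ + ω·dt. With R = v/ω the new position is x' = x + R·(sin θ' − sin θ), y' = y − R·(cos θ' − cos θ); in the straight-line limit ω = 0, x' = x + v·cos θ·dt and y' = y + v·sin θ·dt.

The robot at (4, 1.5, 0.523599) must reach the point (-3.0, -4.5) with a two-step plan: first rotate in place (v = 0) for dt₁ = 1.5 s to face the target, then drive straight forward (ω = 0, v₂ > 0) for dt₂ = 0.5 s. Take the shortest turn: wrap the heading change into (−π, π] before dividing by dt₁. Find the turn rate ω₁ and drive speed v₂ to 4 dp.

ω₁ = -1.9710, v₂ = 18.4391

heading to target = atan2(-4.5−1.5, -3−4) = -2.4330
Δθ = wrap(-2.4330 − 0.5236) = -2.9566; ω₁ = Δθ/dt₁ = -1.9710
distance = √((-3−4)² + (-4.5−1.5)²) = 9.2195; v₂ = distance/dt₂ = 18.4391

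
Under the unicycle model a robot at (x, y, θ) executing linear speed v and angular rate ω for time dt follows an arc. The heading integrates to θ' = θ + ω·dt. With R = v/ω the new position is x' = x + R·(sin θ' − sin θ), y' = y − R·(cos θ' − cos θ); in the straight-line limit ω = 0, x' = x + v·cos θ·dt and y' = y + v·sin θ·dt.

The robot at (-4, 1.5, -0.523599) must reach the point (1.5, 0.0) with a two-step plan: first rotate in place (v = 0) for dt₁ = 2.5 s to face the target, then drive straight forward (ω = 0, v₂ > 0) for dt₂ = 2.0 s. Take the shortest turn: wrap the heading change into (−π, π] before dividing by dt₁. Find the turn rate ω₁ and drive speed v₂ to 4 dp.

heading to target = atan2(0−1.5, 1.5−-4) = -0.2663
Δθ = wrap(-0.2663 − -0.5236) = 0.2573; ω₁ = Δθ/dt₁ = 0.1029
distance = √((1.5−-4)² + (0−1.5)²) = 5.7009; v₂ = distance/dt₂ = 2.8504

ω₁ = 0.1029, v₂ = 2.8504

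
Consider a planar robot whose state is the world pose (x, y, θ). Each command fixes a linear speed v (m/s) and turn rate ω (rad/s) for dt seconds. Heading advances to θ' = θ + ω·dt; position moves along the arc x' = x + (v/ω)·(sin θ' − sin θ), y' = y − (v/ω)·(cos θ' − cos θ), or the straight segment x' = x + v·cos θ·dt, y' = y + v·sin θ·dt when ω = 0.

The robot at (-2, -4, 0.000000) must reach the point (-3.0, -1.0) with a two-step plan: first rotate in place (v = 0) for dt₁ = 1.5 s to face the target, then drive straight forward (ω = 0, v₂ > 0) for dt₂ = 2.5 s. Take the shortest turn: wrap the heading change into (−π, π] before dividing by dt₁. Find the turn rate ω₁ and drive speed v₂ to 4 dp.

ω₁ = 1.2617, v₂ = 1.2649

heading to target = atan2(-1−-4, -3−-2) = 1.8925
Δθ = wrap(1.8925 − 0.0000) = 1.8925; ω₁ = Δθ/dt₁ = 1.2617
distance = √((-3−-2)² + (-1−-4)²) = 3.1623; v₂ = distance/dt₂ = 1.2649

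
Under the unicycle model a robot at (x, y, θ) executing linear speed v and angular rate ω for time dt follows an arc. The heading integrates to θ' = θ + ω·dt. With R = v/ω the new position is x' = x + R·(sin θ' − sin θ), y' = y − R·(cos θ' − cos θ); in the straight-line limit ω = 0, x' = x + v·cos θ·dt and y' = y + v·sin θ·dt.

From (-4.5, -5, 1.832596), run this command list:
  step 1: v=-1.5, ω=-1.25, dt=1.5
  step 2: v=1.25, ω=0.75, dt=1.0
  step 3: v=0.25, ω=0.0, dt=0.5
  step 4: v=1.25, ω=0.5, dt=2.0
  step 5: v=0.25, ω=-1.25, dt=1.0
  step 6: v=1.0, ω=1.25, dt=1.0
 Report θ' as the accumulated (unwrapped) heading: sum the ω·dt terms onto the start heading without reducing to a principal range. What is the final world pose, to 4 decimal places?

step 1: θ'=-0.0424 (R=1.2000) → pose (-5.7100, -6.5095, -0.0424)
step 2: θ'=0.7076 (R=1.6667) → pose (-4.5560, -6.1109, 0.7076)
step 3: θ'=0.7076 (straight) → pose (-4.4610, -6.0296, 0.7076)
step 4: θ'=1.7076 (R=2.5000) → pose (-3.6094, -3.7889, 1.7076)
step 5: θ'=0.4576 (R=-0.2000) → pose (-3.4996, -3.5822, 0.4576)
step 6: θ'=1.7076 (R=0.8000) → pose (-3.0605, -2.7554, 1.7076)

(-3.0605, -2.7554, 1.7076)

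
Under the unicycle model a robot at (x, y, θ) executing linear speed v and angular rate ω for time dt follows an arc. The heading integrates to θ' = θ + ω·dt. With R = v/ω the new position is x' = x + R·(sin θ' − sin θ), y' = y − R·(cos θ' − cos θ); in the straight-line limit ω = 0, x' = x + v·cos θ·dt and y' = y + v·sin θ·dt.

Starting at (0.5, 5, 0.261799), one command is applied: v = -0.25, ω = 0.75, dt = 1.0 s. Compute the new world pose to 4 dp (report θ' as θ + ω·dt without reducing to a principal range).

(0.3037, 4.8548, 1.0118)

θ' = 0.2618 + 0.75·1.0 = 1.0118
R = v/ω = -0.25/0.75 = -0.3333
x' = 0.5 + -0.3333·(sin 1.0118 − sin 0.2618) = 0.3037
y' = 5 − -0.3333·(cos 1.0118 − cos 0.2618) = 4.8548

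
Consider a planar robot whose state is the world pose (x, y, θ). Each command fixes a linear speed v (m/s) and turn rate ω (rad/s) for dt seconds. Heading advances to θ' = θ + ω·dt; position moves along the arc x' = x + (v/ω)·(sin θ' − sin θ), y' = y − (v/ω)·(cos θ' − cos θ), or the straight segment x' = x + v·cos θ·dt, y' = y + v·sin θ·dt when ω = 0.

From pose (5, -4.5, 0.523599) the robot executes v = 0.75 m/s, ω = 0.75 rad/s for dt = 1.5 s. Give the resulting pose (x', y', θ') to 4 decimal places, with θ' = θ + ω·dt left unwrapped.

θ' = 0.5236 + 0.75·1.5 = 1.6486
R = v/ω = 0.75/0.75 = 1.0000
x' = 5 + 1.0000·(sin 1.6486 − sin 0.5236) = 5.4970
y' = -4.5 − 1.0000·(cos 1.6486 − cos 0.5236) = -3.5563

(5.4970, -3.5563, 1.6486)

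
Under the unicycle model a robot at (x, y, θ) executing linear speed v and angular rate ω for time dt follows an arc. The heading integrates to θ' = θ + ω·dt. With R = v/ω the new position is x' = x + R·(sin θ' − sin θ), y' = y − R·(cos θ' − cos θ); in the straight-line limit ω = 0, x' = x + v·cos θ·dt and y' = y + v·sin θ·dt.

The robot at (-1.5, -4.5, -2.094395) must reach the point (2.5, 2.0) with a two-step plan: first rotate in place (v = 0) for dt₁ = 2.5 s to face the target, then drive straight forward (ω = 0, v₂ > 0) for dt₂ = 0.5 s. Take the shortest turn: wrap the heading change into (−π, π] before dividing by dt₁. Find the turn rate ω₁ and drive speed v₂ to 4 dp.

heading to target = atan2(2−-4.5, 2.5−-1.5) = 1.0191
Δθ = wrap(1.0191 − -2.0944) = 3.1135; ω₁ = Δθ/dt₁ = 1.2454
distance = √((2.5−-1.5)² + (2−-4.5)²) = 7.6322; v₂ = distance/dt₂ = 15.2643

ω₁ = 1.2454, v₂ = 15.2643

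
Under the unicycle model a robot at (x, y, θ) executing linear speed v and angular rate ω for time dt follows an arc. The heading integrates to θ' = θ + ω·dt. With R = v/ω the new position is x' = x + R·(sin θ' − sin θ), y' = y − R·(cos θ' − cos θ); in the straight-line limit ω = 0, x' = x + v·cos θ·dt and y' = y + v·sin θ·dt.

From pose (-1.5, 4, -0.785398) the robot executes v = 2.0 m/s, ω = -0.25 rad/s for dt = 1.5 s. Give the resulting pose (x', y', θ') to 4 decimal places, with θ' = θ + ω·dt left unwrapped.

(0.1788, 1.5349, -1.1604)

θ' = -0.7854 + -0.25·1.5 = -1.1604
R = v/ω = 2.0/-0.25 = -8.0000
x' = -1.5 + -8.0000·(sin -1.1604 − sin -0.7854) = 0.1788
y' = 4 − -8.0000·(cos -1.1604 − cos -0.7854) = 1.5349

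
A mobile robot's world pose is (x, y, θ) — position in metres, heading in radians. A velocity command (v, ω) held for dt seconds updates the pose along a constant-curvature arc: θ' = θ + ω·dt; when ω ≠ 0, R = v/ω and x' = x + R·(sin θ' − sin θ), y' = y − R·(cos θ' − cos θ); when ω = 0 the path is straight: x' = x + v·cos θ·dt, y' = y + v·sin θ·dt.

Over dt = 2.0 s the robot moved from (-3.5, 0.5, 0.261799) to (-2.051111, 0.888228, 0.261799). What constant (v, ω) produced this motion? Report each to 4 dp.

v = 0.7500, ω = 0.0000

Δθ = 0.261799 − 0.261799 = 0.000000
ω = Δθ/dt = 0.000000/2.0 = 0.0000
ω = 0 → v = (Δx·cos θ + Δy·sin θ)/dt = 0.7500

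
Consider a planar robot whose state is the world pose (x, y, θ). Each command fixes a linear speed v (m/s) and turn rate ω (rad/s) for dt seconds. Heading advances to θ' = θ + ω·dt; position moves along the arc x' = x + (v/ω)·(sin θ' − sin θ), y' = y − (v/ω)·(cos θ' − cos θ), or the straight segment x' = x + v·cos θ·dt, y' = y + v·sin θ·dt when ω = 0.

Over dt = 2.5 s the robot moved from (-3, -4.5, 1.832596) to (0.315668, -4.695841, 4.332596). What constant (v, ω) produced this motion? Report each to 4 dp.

Δθ = 4.332596 − 1.832596 = 2.500000
ω = Δθ/dt = 2.500000/2.5 = 1.0000
R = Δx/(sin θ' − sin θ) = -1.7500
v = R·ω = -1.7500·1.0000 = -1.7500

v = -1.7500, ω = 1.0000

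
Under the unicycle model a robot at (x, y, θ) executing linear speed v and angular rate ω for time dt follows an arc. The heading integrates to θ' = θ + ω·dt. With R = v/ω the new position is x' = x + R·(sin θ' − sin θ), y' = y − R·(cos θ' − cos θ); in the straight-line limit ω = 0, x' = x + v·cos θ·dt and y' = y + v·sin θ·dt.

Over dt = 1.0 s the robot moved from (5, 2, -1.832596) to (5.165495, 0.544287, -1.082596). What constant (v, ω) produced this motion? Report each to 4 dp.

Δθ = -1.082596 − -1.832596 = 0.750000
ω = Δθ/dt = 0.750000/1.0 = 0.7500
R = −Δy/(cos θ' − cos θ) = 2.0000
v = R·ω = 2.0000·0.7500 = 1.5000

v = 1.5000, ω = 0.7500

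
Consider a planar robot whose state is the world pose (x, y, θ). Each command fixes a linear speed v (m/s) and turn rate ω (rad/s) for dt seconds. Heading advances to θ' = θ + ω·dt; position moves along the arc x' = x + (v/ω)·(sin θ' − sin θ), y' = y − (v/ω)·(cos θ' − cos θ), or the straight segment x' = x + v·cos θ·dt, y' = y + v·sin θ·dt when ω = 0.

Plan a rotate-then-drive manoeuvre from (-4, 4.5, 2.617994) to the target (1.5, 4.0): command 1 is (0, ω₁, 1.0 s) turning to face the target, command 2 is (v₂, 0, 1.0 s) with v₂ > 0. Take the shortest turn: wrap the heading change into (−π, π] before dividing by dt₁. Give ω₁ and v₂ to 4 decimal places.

heading to target = atan2(4−4.5, 1.5−-4) = -0.0907
Δθ = wrap(-0.0907 − 2.6180) = -2.7087; ω₁ = Δθ/dt₁ = -2.7087
distance = √((1.5−-4)² + (4−4.5)²) = 5.5227; v₂ = distance/dt₂ = 5.5227

ω₁ = -2.7087, v₂ = 5.5227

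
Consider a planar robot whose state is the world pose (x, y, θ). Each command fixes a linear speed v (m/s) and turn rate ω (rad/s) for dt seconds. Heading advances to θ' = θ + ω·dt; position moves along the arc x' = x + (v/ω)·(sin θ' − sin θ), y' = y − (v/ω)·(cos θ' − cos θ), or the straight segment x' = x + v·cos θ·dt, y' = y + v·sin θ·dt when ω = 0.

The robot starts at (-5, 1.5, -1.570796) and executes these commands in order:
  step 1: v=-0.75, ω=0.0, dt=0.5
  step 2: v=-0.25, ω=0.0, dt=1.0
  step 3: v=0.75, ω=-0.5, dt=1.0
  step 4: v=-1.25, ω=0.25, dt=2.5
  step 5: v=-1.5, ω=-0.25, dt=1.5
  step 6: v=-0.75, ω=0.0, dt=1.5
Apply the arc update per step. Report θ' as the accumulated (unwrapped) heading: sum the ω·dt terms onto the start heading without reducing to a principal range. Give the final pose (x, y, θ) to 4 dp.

step 1: θ'=-1.5708 (straight) → pose (-5.0000, 1.8750, -1.5708)
step 2: θ'=-1.5708 (straight) → pose (-5.0000, 2.1250, -1.5708)
step 3: θ'=-2.0708 (R=-1.5000) → pose (-5.1836, 1.4059, -2.0708)
step 4: θ'=-1.4458 (R=-5.0000) → pose (-4.6106, 4.4264, -1.4458)
step 5: θ'=-1.8208 (R=6.0000) → pose (-4.4708, 6.6588, -1.8208)
step 6: θ'=-1.8208 (straight) → pose (-4.1925, 7.7489, -1.8208)

(-4.1925, 7.7489, -1.8208)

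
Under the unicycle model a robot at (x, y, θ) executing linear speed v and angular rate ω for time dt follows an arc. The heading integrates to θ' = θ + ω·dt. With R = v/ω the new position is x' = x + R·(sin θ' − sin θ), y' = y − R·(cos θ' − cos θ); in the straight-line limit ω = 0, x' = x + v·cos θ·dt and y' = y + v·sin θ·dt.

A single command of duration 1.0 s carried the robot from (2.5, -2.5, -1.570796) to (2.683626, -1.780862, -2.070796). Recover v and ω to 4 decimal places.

Δθ = -2.070796 − -1.570796 = -0.500000
ω = Δθ/dt = -0.500000/1.0 = -0.5000
R = −Δy/(cos θ' − cos θ) = 1.5000
v = R·ω = 1.5000·-0.5000 = -0.7500

v = -0.7500, ω = -0.5000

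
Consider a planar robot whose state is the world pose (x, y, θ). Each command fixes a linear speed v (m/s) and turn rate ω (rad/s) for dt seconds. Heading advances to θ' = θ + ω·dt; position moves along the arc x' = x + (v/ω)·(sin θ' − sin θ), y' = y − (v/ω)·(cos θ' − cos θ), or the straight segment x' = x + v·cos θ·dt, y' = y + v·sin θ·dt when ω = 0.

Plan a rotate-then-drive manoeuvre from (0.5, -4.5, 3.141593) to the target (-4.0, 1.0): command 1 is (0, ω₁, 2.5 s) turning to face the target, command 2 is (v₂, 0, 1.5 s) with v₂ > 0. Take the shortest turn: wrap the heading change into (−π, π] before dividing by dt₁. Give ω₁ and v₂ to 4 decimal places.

ω₁ = -0.3540, v₂ = 4.7376

heading to target = atan2(1−-4.5, -4−0.5) = 2.2565
Δθ = wrap(2.2565 − 3.1416) = -0.8851; ω₁ = Δθ/dt₁ = -0.3540
distance = √((-4−0.5)² + (1−-4.5)²) = 7.1063; v₂ = distance/dt₂ = 4.7376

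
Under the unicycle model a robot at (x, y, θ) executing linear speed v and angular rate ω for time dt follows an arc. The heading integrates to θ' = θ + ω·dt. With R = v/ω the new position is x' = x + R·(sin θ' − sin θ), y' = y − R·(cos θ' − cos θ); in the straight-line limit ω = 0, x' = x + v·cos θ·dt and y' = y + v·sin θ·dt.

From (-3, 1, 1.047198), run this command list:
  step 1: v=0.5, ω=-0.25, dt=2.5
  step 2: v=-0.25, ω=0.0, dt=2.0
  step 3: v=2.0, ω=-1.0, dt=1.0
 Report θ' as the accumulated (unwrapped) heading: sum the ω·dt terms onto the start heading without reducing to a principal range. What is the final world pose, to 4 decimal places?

step 1: θ'=0.4222 (R=-2.0000) → pose (-2.0875, 1.8244, 0.4222)
step 2: θ'=0.4222 (straight) → pose (-2.5436, 1.6195, 0.4222)
step 3: θ'=-0.5778 (R=-2.0000) → pose (-0.6317, 1.4704, -0.5778)

(-0.6317, 1.4704, -0.5778)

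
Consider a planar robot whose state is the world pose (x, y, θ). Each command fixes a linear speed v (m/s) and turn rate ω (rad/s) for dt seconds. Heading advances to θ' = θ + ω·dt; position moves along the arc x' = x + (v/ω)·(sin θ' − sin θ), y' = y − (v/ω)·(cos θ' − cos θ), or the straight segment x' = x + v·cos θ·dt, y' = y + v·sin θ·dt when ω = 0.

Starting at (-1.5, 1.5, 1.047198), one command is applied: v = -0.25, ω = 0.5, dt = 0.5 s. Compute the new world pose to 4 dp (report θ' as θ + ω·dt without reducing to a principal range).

(-1.5484, 1.3851, 1.2972)

θ' = 1.0472 + 0.5·0.5 = 1.2972
R = v/ω = -0.25/0.5 = -0.5000
x' = -1.5 + -0.5000·(sin 1.2972 − sin 1.0472) = -1.5484
y' = 1.5 − -0.5000·(cos 1.2972 − cos 1.0472) = 1.3851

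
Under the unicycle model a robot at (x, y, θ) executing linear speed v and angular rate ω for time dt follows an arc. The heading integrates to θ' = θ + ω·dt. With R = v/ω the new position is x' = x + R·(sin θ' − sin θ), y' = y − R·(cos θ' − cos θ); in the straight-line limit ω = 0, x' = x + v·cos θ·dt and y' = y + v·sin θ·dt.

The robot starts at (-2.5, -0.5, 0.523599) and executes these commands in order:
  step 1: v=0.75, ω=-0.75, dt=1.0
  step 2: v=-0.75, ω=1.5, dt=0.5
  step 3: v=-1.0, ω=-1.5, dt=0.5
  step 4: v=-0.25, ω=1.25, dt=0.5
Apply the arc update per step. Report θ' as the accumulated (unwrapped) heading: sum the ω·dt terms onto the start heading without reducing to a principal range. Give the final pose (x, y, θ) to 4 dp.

step 1: θ'=-0.2264 (R=-1.0000) → pose (-1.7755, -0.3915, -0.2264)
step 2: θ'=0.5236 (R=-0.5000) → pose (-2.1378, -0.4458, 0.5236)
step 3: θ'=-0.2264 (R=0.6667) → pose (-2.6207, -0.5181, -0.2264)
step 4: θ'=0.3986 (R=-0.2000) → pose (-2.7433, -0.5287, 0.3986)

(-2.7433, -0.5287, 0.3986)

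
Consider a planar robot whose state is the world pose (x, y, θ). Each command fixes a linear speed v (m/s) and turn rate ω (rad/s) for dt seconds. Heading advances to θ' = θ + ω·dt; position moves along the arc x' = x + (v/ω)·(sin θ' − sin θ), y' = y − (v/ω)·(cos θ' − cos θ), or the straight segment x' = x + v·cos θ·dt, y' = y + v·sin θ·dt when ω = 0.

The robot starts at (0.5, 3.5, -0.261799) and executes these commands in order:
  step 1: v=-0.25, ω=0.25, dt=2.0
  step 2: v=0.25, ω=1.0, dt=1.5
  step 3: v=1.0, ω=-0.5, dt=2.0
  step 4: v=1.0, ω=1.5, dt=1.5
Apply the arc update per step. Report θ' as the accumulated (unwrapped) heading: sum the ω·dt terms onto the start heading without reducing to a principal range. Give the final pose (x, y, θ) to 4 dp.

step 1: θ'=0.2382 (R=-1.0000) → pose (0.0052, 3.5058, 0.2382)
step 2: θ'=1.7382 (R=0.2500) → pose (0.1927, 3.7904, 1.7382)
step 3: θ'=0.7382 (R=-2.0000) → pose (0.8189, 5.6030, 0.7382)
step 4: θ'=2.9882 (R=0.6667) → pose (0.4721, 6.7550, 2.9882)

(0.4721, 6.7550, 2.9882)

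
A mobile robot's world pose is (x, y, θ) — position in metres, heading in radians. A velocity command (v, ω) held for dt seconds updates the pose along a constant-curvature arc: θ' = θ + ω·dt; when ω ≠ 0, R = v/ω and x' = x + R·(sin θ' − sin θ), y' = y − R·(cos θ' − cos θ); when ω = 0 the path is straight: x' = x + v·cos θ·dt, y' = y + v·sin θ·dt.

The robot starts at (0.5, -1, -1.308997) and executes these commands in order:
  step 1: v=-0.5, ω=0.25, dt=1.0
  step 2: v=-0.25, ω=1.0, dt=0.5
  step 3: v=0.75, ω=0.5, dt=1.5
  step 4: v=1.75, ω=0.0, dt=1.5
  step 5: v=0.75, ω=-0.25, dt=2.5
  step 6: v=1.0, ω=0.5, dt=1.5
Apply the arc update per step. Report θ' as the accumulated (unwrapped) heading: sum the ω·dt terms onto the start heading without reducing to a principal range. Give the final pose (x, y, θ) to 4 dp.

step 1: θ'=-1.0590 (R=-2.0000) → pose (0.3119, -0.5381, -1.0590)
step 2: θ'=-0.5590 (R=-0.2500) → pose (0.2265, -0.4486, -0.5590)
step 3: θ'=0.1910 (R=1.5000) → pose (1.3068, -0.6497, 0.1910)
step 4: θ'=0.1910 (straight) → pose (3.8840, -0.1513, 0.1910)
step 5: θ'=-0.4340 (R=-3.0000) → pose (5.7151, -0.3749, -0.4340)
step 6: θ'=0.3160 (R=2.0000) → pose (7.1776, -0.4613, 0.3160)

(7.1776, -0.4613, 0.3160)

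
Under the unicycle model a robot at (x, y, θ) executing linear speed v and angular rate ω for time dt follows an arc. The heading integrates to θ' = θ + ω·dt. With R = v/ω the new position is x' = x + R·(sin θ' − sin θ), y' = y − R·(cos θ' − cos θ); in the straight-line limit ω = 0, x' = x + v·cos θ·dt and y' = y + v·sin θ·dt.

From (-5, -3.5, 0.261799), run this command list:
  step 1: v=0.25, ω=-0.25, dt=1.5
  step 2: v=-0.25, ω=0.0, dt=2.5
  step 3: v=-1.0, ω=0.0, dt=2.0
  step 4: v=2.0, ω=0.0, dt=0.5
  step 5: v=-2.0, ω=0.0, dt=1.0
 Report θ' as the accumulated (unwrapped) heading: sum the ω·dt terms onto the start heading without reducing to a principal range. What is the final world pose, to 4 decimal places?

(-8.2300, -3.0628, -0.1132)

step 1: θ'=-0.1132 (R=-1.0000) → pose (-4.6282, -3.4723, -0.1132)
step 2: θ'=-0.1132 (straight) → pose (-5.2492, -3.4017, -0.1132)
step 3: θ'=-0.1132 (straight) → pose (-7.2364, -3.1758, -0.1132)
step 4: θ'=-0.1132 (straight) → pose (-6.2428, -3.2888, -0.1132)
step 5: θ'=-0.1132 (straight) → pose (-8.2300, -3.0628, -0.1132)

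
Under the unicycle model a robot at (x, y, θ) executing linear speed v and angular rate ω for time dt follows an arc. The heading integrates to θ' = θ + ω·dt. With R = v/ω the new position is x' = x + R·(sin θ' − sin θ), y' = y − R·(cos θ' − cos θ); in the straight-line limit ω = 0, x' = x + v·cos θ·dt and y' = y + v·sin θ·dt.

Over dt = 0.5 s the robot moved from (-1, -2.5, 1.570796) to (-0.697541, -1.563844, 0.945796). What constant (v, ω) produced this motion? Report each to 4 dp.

Δθ = 0.945796 − 1.570796 = -0.625000
ω = Δθ/dt = -0.625000/0.5 = -1.2500
R = −Δy/(cos θ' − cos θ) = -1.6000
v = R·ω = -1.6000·-1.2500 = 2.0000

v = 2.0000, ω = -1.2500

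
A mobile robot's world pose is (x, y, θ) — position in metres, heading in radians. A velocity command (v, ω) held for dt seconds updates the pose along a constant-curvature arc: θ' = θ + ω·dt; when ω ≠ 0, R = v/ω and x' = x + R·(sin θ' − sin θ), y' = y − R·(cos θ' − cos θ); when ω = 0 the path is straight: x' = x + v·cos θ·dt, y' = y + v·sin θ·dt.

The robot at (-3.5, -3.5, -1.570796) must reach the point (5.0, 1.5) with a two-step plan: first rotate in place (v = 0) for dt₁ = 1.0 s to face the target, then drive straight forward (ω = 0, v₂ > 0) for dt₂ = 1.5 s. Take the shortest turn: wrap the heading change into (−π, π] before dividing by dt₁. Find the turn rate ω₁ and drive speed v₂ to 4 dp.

ω₁ = 2.1025, v₂ = 6.5744

heading to target = atan2(1.5−-3.5, 5−-3.5) = 0.5317
Δθ = wrap(0.5317 − -1.5708) = 2.1025; ω₁ = Δθ/dt₁ = 2.1025
distance = √((5−-3.5)² + (1.5−-3.5)²) = 9.8615; v₂ = distance/dt₂ = 6.5744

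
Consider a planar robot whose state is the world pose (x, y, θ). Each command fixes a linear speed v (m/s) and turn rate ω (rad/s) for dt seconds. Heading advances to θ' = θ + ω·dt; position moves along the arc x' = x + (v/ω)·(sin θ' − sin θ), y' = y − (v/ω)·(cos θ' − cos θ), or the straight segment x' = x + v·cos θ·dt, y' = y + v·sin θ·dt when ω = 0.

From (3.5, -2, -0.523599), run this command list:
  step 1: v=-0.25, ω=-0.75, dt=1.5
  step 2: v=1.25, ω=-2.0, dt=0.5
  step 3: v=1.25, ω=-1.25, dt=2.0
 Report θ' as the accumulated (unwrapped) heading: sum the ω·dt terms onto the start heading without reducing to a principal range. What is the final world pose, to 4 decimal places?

(1.6274, -0.8840, -5.1486)

step 1: θ'=-1.6486 (R=0.3333) → pose (3.3343, -1.6854, -1.6486)
step 2: θ'=-2.6486 (R=-0.6250) → pose (3.0070, -2.1874, -2.6486)
step 3: θ'=-5.1486 (R=-1.0000) → pose (1.6274, -0.8840, -5.1486)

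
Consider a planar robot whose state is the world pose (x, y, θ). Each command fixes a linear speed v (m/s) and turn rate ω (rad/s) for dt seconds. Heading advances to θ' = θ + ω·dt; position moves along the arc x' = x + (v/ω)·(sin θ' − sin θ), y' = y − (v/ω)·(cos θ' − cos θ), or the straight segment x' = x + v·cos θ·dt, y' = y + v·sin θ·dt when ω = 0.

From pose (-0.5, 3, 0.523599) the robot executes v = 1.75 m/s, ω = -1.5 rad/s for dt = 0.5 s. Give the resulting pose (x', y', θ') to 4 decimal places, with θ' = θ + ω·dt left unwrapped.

θ' = 0.5236 + -1.5·0.5 = -0.2264
R = v/ω = 1.75/-1.5 = -1.1667
x' = -0.5 + -1.1667·(sin -0.2264 − sin 0.5236) = 0.3452
y' = 3 − -1.1667·(cos -0.2264 − cos 0.5236) = 3.1265

(0.3452, 3.1265, -0.2264)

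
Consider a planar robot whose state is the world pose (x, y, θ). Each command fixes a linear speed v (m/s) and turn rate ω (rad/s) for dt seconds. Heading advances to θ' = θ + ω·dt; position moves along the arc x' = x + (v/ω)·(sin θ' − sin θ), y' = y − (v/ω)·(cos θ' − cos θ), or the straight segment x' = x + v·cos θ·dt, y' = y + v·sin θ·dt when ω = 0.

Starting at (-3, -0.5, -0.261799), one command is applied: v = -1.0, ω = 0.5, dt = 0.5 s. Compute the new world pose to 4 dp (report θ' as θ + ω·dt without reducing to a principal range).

θ' = -0.2618 + 0.5·0.5 = -0.0118
R = v/ω = -1.0/0.5 = -2.0000
x' = -3 + -2.0000·(sin -0.0118 − sin -0.2618) = -3.4940
y' = -0.5 − -2.0000·(cos -0.0118 − cos -0.2618) = -0.4320

(-3.4940, -0.4320, -0.0118)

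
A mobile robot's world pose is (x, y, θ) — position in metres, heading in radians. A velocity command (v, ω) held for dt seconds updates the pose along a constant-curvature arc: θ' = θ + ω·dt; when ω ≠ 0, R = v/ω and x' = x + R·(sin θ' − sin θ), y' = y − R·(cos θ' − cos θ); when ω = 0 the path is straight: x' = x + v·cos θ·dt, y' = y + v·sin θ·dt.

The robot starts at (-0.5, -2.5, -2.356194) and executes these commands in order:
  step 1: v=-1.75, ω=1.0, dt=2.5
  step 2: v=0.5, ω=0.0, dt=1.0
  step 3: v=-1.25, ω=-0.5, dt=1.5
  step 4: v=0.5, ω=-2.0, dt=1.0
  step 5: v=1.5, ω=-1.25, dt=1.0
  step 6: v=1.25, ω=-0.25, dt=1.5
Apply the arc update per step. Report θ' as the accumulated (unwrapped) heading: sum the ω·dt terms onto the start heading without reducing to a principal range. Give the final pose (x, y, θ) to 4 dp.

(-5.8452, 2.1284, -4.2312)

step 1: θ'=0.1438 (R=-1.7500) → pose (-1.9882, 0.4694, 0.1438)
step 2: θ'=0.1438 (straight) → pose (-1.4934, 0.5410, 0.1438)
step 3: θ'=-0.6062 (R=2.5000) → pose (-3.2760, 0.9607, -0.6062)
step 4: θ'=-2.6062 (R=-0.2500) → pose (-3.2909, 0.5402, -2.6062)
step 5: θ'=-3.8562 (R=-1.2000) → pose (-4.6895, 0.6658, -3.8562)
step 6: θ'=-4.2312 (R=-5.0000) → pose (-5.8452, 2.1284, -4.2312)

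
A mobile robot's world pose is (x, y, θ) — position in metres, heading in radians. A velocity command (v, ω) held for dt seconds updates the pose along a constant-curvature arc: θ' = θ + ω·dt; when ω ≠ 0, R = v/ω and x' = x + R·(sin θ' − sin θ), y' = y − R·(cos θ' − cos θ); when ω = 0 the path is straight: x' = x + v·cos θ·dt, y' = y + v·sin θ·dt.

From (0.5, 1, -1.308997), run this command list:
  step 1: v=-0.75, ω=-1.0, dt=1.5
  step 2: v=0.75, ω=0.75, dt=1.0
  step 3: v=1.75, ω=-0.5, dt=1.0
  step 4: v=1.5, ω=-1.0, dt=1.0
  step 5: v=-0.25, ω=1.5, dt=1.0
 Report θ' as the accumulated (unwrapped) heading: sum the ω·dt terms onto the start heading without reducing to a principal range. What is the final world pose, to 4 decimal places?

(-1.9612, 0.1014, -2.0590)

step 1: θ'=-2.8090 (R=0.7500) → pose (0.9796, 1.9030, -2.8090)
step 2: θ'=-2.0590 (R=1.0000) → pose (0.4229, 1.4269, -2.0590)
step 3: θ'=-2.5590 (R=-3.5000) → pose (-0.7426, 0.1459, -2.5590)
step 4: θ'=-3.5590 (R=-1.5000) → pose (-2.1759, 0.0272, -3.5590)
step 5: θ'=-2.0590 (R=-0.1667) → pose (-1.9612, 0.1014, -2.0590)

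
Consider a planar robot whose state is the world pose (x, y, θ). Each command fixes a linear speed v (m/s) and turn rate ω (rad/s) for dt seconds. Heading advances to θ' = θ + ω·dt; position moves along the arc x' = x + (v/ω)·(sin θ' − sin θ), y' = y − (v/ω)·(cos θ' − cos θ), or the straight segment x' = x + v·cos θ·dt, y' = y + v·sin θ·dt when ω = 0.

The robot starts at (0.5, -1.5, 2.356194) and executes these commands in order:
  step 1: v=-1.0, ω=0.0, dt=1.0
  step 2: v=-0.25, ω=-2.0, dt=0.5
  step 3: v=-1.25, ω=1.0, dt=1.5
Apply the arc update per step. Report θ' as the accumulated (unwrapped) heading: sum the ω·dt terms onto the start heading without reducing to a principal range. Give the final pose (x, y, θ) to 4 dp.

step 1: θ'=2.3562 (straight) → pose (1.2071, -2.2071, 2.3562)
step 2: θ'=1.3562 (R=0.1250) → pose (1.2409, -2.3221, 1.3562)
step 3: θ'=2.8562 (R=-1.2500) → pose (2.1103, -3.7878, 2.8562)

(2.1103, -3.7878, 2.8562)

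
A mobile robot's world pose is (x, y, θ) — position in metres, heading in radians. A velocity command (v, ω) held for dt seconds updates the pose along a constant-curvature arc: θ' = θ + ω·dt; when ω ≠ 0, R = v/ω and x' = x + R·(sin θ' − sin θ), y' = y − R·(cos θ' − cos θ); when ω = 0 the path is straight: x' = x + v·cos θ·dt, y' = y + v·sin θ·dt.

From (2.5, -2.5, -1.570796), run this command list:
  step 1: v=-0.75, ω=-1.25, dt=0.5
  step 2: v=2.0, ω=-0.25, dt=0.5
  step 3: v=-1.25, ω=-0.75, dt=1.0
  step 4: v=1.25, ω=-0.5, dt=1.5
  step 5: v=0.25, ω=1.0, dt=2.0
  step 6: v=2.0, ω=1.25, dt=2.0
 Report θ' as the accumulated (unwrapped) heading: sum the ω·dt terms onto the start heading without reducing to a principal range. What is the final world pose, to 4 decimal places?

(3.4896, -3.6197, 0.6792)

step 1: θ'=-2.1958 (R=0.6000) → pose (2.6134, -2.1489, -2.1958)
step 2: θ'=-2.3208 (R=-8.0000) → pose (1.9792, -2.9213, -2.3208)
step 3: θ'=-3.0708 (R=1.6667) → pose (3.0808, -2.3948, -3.0708)
step 4: θ'=-3.8208 (R=-2.5000) → pose (1.3335, -1.8463, -3.8208)
step 5: θ'=-1.8208 (R=0.2500) → pose (0.9343, -1.9790, -1.8208)
step 6: θ'=0.6792 (R=1.6000) → pose (3.4896, -3.6197, 0.6792)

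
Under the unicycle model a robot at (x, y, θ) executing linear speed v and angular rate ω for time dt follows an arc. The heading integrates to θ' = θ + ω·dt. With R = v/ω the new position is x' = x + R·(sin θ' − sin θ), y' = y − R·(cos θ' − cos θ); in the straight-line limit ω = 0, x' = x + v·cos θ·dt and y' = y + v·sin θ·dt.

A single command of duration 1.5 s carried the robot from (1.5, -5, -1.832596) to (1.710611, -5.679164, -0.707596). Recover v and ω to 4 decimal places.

v = 0.5000, ω = 0.7500

Δθ = -0.707596 − -1.832596 = 1.125000
ω = Δθ/dt = 1.125000/1.5 = 0.7500
R = −Δy/(cos θ' − cos θ) = 0.6667
v = R·ω = 0.6667·0.7500 = 0.5000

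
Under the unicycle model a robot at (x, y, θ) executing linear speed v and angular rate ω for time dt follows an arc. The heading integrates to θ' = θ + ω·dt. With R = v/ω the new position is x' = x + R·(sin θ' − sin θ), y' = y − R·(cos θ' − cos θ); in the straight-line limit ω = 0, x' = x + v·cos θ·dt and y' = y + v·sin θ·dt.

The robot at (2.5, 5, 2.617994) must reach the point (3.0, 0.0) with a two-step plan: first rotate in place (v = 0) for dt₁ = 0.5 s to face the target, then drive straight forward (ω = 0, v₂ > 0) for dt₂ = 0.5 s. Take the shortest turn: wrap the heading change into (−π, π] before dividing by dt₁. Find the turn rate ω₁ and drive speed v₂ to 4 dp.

ω₁ = 4.3881, v₂ = 10.0499

heading to target = atan2(0−5, 3−2.5) = -1.4711
Δθ = wrap(-1.4711 − 2.6180) = 2.1941; ω₁ = Δθ/dt₁ = 4.3881
distance = √((3−2.5)² + (0−5)²) = 5.0249; v₂ = distance/dt₂ = 10.0499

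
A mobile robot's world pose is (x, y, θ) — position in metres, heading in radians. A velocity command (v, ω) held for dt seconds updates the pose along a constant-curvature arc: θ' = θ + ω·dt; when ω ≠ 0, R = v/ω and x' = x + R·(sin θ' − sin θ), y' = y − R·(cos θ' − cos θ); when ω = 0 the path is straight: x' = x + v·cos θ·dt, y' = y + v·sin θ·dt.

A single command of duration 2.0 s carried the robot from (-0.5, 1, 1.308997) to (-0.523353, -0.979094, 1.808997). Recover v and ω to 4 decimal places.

v = -1.0000, ω = 0.2500

Δθ = 1.808997 − 1.308997 = 0.500000
ω = Δθ/dt = 0.500000/2.0 = 0.2500
R = −Δy/(cos θ' − cos θ) = -4.0000
v = R·ω = -4.0000·0.2500 = -1.0000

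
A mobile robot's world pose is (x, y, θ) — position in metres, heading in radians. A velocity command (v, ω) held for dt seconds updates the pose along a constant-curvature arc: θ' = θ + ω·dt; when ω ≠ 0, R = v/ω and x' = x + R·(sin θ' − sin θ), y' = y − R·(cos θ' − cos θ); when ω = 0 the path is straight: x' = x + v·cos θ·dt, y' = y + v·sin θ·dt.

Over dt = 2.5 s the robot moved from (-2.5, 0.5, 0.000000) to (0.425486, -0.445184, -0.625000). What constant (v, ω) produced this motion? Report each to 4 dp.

v = 1.2500, ω = -0.2500

Δθ = -0.625000 − 0.000000 = -0.625000
ω = Δθ/dt = -0.625000/2.5 = -0.2500
R = Δx/(sin θ' − sin θ) = -5.0000
v = R·ω = -5.0000·-0.2500 = 1.2500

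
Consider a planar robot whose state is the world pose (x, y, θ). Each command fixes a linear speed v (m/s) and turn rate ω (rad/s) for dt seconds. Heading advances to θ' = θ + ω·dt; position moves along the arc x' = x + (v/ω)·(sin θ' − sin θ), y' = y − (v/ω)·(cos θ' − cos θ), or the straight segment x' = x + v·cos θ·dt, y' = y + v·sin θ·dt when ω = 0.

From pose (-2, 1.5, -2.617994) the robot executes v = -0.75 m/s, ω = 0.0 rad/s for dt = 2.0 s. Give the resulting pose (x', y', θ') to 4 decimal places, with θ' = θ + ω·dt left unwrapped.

(-0.7010, 2.2500, -2.6180)

θ' = -2.6180 + 0.0·2.0 = -2.6180
ω = 0 → straight: x' = -2 + -0.75·cos(-2.6180)·2.0 = -0.7010
y' = 1.5 + -0.75·sin(-2.6180)·2.0 = 2.2500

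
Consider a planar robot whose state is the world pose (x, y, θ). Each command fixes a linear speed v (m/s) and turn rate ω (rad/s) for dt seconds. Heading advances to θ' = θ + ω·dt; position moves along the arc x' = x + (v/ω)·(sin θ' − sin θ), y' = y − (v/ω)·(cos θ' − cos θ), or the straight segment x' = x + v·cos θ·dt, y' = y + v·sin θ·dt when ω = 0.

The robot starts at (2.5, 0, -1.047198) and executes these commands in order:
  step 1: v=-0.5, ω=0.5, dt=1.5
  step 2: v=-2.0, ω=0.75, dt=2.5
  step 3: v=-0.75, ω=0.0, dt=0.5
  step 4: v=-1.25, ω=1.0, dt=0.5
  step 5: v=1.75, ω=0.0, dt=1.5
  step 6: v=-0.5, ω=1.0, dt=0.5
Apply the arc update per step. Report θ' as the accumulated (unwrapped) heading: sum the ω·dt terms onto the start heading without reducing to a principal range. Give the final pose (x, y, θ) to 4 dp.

step 1: θ'=-0.2972 (R=-1.0000) → pose (1.9268, 0.4562, -0.2972)
step 2: θ'=1.5778 (R=-2.6667) → pose (-1.5207, -2.1123, 1.5778)
step 3: θ'=1.5778 (straight) → pose (-1.5181, -2.4873, 1.5778)
step 4: θ'=2.0778 (R=-1.2500) → pose (-1.3609, -3.0855, 2.0778)
step 5: θ'=2.0778 (straight) → pose (-2.6355, -0.7907, 2.0778)
step 6: θ'=2.5778 (R=-0.5000) → pose (-2.4655, -0.9705, 2.5778)

(-2.4655, -0.9705, 2.5778)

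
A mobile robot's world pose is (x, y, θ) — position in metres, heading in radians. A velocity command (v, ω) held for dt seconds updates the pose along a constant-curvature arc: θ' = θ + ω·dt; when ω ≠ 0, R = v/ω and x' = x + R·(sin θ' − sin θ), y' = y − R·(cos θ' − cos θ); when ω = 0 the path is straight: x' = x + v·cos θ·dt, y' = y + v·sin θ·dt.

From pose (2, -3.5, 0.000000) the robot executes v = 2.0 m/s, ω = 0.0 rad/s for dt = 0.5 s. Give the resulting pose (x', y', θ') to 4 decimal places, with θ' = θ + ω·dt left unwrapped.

θ' = 0.0000 + 0.0·0.5 = 0.0000
ω = 0 → straight: x' = 2 + 2.0·cos(0.0000)·0.5 = 3.0000
y' = -3.5 + 2.0·sin(0.0000)·0.5 = -3.5000

(3.0000, -3.5000, 0.0000)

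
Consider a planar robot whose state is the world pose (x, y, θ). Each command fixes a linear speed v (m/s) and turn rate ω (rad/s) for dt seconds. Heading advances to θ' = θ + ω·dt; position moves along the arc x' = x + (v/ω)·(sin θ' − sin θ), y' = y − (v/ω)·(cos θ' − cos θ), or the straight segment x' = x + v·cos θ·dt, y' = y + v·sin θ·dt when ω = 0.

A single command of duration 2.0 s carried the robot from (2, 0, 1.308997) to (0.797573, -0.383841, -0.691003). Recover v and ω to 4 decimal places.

Δθ = -0.691003 − 1.308997 = -2.000000
ω = Δθ/dt = -2.000000/2.0 = -1.0000
R = Δx/(sin θ' − sin θ) = 0.7500
v = R·ω = 0.7500·-1.0000 = -0.7500

v = -0.7500, ω = -1.0000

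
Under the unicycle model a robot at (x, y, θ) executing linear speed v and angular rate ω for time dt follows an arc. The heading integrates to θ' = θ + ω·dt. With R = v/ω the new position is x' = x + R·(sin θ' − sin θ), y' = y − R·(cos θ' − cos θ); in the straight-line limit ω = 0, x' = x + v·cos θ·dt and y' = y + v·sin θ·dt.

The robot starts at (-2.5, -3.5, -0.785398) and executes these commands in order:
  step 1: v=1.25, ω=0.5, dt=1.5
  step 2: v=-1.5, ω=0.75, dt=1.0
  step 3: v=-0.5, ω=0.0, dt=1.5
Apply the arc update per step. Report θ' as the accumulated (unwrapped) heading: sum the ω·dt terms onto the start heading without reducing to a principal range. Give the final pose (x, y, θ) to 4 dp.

step 1: θ'=-0.0354 (R=2.5000) → pose (-0.8207, -4.2307, -0.0354)
step 2: θ'=0.7146 (R=-2.0000) → pose (-2.2021, -4.7187, 0.7146)
step 3: θ'=0.7146 (straight) → pose (-2.7686, -5.2102, 0.7146)

(-2.7686, -5.2102, 0.7146)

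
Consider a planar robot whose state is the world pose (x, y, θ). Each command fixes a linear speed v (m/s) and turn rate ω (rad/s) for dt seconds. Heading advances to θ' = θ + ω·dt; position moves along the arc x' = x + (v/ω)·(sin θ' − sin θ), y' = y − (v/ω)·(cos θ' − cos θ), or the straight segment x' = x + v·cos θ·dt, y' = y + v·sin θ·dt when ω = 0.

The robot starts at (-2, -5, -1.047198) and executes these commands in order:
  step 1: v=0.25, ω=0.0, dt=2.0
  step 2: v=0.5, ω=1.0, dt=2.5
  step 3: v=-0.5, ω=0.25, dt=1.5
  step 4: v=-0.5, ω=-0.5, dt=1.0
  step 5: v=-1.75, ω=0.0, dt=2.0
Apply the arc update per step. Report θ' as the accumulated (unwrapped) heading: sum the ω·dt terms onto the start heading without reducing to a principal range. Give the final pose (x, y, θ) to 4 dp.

(-1.6074, -9.8777, 1.3278)

step 1: θ'=-1.0472 (straight) → pose (-1.7500, -5.4330, -1.0472)
step 2: θ'=1.4528 (R=0.5000) → pose (-0.8205, -5.2419, 1.4528)
step 3: θ'=1.8278 (R=-2.0000) → pose (-0.7687, -5.9857, 1.8278)
step 4: θ'=1.3278 (R=1.0000) → pose (-0.7652, -6.4805, 1.3278)
step 5: θ'=1.3278 (straight) → pose (-1.6074, -9.8777, 1.3278)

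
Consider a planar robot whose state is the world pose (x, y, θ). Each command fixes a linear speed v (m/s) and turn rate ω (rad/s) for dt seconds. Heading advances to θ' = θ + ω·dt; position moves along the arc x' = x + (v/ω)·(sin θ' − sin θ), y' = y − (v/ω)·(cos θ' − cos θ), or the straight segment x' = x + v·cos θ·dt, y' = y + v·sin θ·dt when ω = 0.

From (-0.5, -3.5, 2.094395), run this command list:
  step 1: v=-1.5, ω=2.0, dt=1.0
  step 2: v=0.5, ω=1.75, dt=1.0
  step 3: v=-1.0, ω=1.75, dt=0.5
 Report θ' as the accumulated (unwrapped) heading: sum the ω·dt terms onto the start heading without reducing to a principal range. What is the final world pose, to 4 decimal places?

step 1: θ'=4.0944 (R=-0.7500) → pose (0.7608, -3.5596, 4.0944)
step 2: θ'=5.8444 (R=0.2857) → pose (0.8723, -3.9837, 5.8444)
step 3: θ'=6.7194 (R=-0.5714) → pose (0.3881, -3.9831, 6.7194)

(0.3881, -3.9831, 6.7194)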